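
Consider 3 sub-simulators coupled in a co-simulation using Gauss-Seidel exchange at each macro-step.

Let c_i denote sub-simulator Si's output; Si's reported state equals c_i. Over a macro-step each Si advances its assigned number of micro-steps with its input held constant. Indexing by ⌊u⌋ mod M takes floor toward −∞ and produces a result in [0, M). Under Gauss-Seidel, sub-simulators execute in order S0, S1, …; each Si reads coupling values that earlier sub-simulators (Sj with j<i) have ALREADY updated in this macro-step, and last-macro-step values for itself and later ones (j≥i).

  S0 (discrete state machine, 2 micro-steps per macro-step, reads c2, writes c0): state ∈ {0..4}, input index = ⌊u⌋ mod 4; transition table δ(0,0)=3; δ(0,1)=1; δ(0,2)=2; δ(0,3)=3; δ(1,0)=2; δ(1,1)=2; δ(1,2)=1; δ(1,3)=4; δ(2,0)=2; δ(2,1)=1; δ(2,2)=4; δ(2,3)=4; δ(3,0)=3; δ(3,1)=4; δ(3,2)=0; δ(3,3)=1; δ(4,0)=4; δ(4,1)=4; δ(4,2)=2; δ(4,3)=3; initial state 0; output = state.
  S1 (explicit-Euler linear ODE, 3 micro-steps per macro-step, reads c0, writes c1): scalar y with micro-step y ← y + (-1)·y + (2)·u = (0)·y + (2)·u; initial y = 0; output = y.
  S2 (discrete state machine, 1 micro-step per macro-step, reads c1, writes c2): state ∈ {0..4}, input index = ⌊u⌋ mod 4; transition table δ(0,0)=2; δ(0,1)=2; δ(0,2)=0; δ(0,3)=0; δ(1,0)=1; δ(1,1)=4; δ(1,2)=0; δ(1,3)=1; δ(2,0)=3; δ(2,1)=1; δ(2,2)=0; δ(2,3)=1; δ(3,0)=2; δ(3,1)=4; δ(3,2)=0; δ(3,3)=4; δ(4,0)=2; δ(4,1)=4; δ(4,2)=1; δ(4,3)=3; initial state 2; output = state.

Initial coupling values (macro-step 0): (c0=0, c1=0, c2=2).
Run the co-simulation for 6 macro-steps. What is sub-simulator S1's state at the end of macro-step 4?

macro 1: S0 reads c2=2 → after 2×micro: 4; S1 reads c0=4 → after 3×micro: 8; S2 reads c1=8 → after 1×micro: 3 ⇒ (c0=4, c1=8, c2=3)
macro 2: S0 reads c2=3 → after 2×micro: 1; S1 reads c0=1 → after 3×micro: 2; S2 reads c1=2 → after 1×micro: 0 ⇒ (c0=1, c1=2, c2=0)
macro 3: S0 reads c2=0 → after 2×micro: 2; S1 reads c0=2 → after 3×micro: 4; S2 reads c1=4 → after 1×micro: 2 ⇒ (c0=2, c1=4, c2=2)
macro 4: S0 reads c2=2 → after 2×micro: 2; S1 reads c0=2 → after 3×micro: 4; S2 reads c1=4 → after 1×micro: 3 ⇒ (c0=2, c1=4, c2=3)
macro 5: S0 reads c2=3 → after 2×micro: 3; S1 reads c0=3 → after 3×micro: 6; S2 reads c1=6 → after 1×micro: 0 ⇒ (c0=3, c1=6, c2=0)
macro 6: S0 reads c2=0 → after 2×micro: 3; S1 reads c0=3 → after 3×micro: 6; S2 reads c1=6 → after 1×micro: 0 ⇒ (c0=3, c1=6, c2=0)

S1 state at macro-step 4 = 4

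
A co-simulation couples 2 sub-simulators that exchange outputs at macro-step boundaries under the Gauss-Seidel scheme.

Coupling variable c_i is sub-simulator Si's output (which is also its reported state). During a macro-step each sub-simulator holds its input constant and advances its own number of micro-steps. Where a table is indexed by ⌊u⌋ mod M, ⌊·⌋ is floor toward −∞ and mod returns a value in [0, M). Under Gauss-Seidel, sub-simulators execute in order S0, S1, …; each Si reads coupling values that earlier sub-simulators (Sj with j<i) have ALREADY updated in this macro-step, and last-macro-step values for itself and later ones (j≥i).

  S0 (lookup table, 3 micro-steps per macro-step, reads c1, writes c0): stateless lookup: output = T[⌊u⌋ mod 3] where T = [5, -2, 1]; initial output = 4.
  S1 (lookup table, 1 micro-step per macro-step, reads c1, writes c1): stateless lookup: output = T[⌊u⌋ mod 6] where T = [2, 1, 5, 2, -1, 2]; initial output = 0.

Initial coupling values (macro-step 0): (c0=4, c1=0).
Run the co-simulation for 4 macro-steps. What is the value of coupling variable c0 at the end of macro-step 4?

c0 at macro-step 4 = 1

macro 1: S0 reads c1=0 → after 3×micro: 5; S1 reads c1=0 → after 1×micro: 2 ⇒ (c0=5, c1=2)
macro 2: S0 reads c1=2 → after 3×micro: 1; S1 reads c1=2 → after 1×micro: 5 ⇒ (c0=1, c1=5)
macro 3: S0 reads c1=5 → after 3×micro: 1; S1 reads c1=5 → after 1×micro: 2 ⇒ (c0=1, c1=2)
macro 4: S0 reads c1=2 → after 3×micro: 1; S1 reads c1=2 → after 1×micro: 5 ⇒ (c0=1, c1=5)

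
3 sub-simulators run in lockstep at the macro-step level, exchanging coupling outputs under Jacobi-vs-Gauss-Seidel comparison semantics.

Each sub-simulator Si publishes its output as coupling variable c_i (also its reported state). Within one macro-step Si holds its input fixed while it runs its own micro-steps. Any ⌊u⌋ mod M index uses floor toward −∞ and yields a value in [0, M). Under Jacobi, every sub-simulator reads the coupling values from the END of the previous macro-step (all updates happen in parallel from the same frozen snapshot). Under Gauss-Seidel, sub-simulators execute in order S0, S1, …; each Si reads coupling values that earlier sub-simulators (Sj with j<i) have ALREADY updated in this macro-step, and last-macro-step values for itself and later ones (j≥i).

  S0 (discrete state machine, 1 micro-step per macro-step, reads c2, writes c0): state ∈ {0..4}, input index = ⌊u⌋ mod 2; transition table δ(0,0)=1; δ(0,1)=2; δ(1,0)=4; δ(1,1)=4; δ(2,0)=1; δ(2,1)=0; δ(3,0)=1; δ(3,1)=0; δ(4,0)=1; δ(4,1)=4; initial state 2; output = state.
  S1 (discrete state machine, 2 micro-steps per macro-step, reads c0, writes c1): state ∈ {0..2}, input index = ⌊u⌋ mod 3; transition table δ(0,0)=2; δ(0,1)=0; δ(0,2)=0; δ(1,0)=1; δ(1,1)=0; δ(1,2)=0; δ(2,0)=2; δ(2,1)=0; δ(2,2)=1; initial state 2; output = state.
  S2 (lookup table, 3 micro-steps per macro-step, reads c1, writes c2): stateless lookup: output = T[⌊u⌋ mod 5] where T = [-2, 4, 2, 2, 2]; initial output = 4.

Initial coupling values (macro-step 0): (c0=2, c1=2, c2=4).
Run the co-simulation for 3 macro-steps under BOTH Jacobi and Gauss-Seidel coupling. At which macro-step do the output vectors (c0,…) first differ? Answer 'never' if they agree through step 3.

first divergence at macro-step: 1

[Jacobi] macro 1: S0 reads c2=4 → after 1×micro: 1; S1 reads c0=2 → after 2×micro: 0; S2 reads c1=2 → after 3×micro: 2 ⇒ (c0=1, c1=0, c2=2)
[Jacobi] macro 2: S0 reads c2=2 → after 1×micro: 4; S1 reads c0=1 → after 2×micro: 0; S2 reads c1=0 → after 3×micro: -2 ⇒ (c0=4, c1=0, c2=-2)
[Jacobi] macro 3: S0 reads c2=-2 → after 1×micro: 1; S1 reads c0=4 → after 2×micro: 0; S2 reads c1=0 → after 3×micro: -2 ⇒ (c0=1, c1=0, c2=-2)
[Gauss-Seidel] macro 1: S0 reads c2=4 → after 1×micro: 1; S1 reads c0=1 → after 2×micro: 0; S2 reads c1=0 → after 3×micro: -2 ⇒ (c0=1, c1=0, c2=-2)
[Gauss-Seidel] macro 2: S0 reads c2=-2 → after 1×micro: 4; S1 reads c0=4 → after 2×micro: 0; S2 reads c1=0 → after 3×micro: -2 ⇒ (c0=4, c1=0, c2=-2)
[Gauss-Seidel] macro 3: S0 reads c2=-2 → after 1×micro: 1; S1 reads c0=1 → after 2×micro: 0; S2 reads c1=0 → after 3×micro: -2 ⇒ (c0=1, c1=0, c2=-2)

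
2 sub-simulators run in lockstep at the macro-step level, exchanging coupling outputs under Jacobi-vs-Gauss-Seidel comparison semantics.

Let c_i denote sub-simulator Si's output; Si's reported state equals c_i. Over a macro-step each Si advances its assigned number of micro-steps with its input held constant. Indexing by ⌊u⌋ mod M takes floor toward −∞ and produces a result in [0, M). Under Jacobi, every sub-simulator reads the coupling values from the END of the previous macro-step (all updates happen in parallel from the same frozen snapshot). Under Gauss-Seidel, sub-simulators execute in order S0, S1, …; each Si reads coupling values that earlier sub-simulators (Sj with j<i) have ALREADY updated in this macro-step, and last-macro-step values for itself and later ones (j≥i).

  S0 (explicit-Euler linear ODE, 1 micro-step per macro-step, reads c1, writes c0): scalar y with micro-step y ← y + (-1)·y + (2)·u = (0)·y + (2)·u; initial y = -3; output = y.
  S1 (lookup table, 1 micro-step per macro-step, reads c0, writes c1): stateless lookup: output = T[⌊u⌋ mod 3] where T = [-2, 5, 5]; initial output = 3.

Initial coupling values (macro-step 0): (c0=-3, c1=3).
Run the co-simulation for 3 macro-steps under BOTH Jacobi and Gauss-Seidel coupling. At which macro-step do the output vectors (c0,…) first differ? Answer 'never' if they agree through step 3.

first divergence at macro-step: 2

[Jacobi] macro 1: S0 reads c1=3 → after 1×micro: 6; S1 reads c0=-3 → after 1×micro: -2 ⇒ (c0=6, c1=-2)
[Jacobi] macro 2: S0 reads c1=-2 → after 1×micro: -4; S1 reads c0=6 → after 1×micro: -2 ⇒ (c0=-4, c1=-2)
[Jacobi] macro 3: S0 reads c1=-2 → after 1×micro: -4; S1 reads c0=-4 → after 1×micro: 5 ⇒ (c0=-4, c1=5)
[Gauss-Seidel] macro 1: S0 reads c1=3 → after 1×micro: 6; S1 reads c0=6 → after 1×micro: -2 ⇒ (c0=6, c1=-2)
[Gauss-Seidel] macro 2: S0 reads c1=-2 → after 1×micro: -4; S1 reads c0=-4 → after 1×micro: 5 ⇒ (c0=-4, c1=5)
[Gauss-Seidel] macro 3: S0 reads c1=5 → after 1×micro: 10; S1 reads c0=10 → after 1×micro: 5 ⇒ (c0=10, c1=5)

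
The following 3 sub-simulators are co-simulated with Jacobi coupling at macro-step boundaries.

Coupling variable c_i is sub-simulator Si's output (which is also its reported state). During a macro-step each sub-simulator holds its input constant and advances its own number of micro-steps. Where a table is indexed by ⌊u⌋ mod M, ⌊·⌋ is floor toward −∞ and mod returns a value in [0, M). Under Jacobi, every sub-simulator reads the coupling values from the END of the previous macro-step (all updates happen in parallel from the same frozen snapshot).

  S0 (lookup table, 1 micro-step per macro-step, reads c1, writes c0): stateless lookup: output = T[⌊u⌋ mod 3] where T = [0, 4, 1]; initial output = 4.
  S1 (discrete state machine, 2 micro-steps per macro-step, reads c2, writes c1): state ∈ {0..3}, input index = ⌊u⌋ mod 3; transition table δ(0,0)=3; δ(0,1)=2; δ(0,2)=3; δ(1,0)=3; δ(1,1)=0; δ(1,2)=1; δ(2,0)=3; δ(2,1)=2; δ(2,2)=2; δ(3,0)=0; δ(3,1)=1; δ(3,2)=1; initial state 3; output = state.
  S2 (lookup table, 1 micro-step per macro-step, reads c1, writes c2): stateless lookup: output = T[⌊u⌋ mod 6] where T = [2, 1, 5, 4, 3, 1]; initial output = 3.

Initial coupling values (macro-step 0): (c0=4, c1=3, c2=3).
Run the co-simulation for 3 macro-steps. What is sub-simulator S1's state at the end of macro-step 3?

S1 state at macro-step 3 = 2

macro 1: S0 reads c1=3 → after 1×micro: 0; S1 reads c2=3 → after 2×micro: 3; S2 reads c1=3 → after 1×micro: 4 ⇒ (c0=0, c1=3, c2=4)
macro 2: S0 reads c1=3 → after 1×micro: 0; S1 reads c2=4 → after 2×micro: 0; S2 reads c1=3 → after 1×micro: 4 ⇒ (c0=0, c1=0, c2=4)
macro 3: S0 reads c1=0 → after 1×micro: 0; S1 reads c2=4 → after 2×micro: 2; S2 reads c1=0 → after 1×micro: 2 ⇒ (c0=0, c1=2, c2=2)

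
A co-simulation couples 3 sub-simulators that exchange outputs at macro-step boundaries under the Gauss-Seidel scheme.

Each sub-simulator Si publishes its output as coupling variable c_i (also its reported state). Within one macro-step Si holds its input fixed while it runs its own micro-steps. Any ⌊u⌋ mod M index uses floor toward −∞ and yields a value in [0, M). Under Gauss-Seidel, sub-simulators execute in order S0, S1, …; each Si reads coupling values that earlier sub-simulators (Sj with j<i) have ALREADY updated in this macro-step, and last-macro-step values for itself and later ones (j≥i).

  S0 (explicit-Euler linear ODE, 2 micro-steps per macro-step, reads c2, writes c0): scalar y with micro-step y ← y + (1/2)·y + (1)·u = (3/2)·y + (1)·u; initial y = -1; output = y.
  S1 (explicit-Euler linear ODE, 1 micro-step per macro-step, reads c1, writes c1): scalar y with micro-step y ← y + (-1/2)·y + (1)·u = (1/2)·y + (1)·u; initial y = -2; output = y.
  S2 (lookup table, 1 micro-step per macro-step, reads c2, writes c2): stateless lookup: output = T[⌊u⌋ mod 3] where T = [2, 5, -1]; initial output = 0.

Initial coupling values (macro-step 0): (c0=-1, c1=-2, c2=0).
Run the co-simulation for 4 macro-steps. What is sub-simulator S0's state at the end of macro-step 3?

S0 state at macro-step 3 = -169/64

macro 1: S0 reads c2=0 → after 2×micro: -9/4; S1 reads c1=-2 → after 1×micro: -3; S2 reads c2=0 → after 1×micro: 2 ⇒ (c0=-9/4, c1=-3, c2=2)
macro 2: S0 reads c2=2 → after 2×micro: -1/16; S1 reads c1=-3 → after 1×micro: -9/2; S2 reads c2=2 → after 1×micro: -1 ⇒ (c0=-1/16, c1=-9/2, c2=-1)
macro 3: S0 reads c2=-1 → after 2×micro: -169/64; S1 reads c1=-9/2 → after 1×micro: -27/4; S2 reads c2=-1 → after 1×micro: -1 ⇒ (c0=-169/64, c1=-27/4, c2=-1)
macro 4: S0 reads c2=-1 → after 2×micro: -2161/256; S1 reads c1=-27/4 → after 1×micro: -81/8; S2 reads c2=-1 → after 1×micro: -1 ⇒ (c0=-2161/256, c1=-81/8, c2=-1)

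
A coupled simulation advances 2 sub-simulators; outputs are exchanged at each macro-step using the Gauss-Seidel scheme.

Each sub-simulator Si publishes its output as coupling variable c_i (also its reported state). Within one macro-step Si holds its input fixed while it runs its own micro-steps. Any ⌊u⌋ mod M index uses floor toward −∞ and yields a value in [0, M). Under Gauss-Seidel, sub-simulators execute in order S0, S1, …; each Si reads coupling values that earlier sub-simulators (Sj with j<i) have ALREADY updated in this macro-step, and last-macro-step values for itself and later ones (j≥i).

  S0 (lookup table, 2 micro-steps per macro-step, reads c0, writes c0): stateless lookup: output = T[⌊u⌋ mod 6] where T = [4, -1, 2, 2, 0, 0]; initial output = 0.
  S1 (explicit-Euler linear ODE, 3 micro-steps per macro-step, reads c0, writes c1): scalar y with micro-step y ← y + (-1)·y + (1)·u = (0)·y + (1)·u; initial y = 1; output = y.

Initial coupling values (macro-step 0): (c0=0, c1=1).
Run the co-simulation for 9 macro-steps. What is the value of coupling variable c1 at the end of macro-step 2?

macro 1: S0 reads c0=0 → after 2×micro: 4; S1 reads c0=4 → after 3×micro: 4 ⇒ (c0=4, c1=4)
macro 2: S0 reads c0=4 → after 2×micro: 0; S1 reads c0=0 → after 3×micro: 0 ⇒ (c0=0, c1=0)
macro 3: S0 reads c0=0 → after 2×micro: 4; S1 reads c0=4 → after 3×micro: 4 ⇒ (c0=4, c1=4)
macro 4: S0 reads c0=4 → after 2×micro: 0; S1 reads c0=0 → after 3×micro: 0 ⇒ (c0=0, c1=0)
macro 5: S0 reads c0=0 → after 2×micro: 4; S1 reads c0=4 → after 3×micro: 4 ⇒ (c0=4, c1=4)
macro 6: S0 reads c0=4 → after 2×micro: 0; S1 reads c0=0 → after 3×micro: 0 ⇒ (c0=0, c1=0)
macro 7: S0 reads c0=0 → after 2×micro: 4; S1 reads c0=4 → after 3×micro: 4 ⇒ (c0=4, c1=4)
macro 8: S0 reads c0=4 → after 2×micro: 0; S1 reads c0=0 → after 3×micro: 0 ⇒ (c0=0, c1=0)
macro 9: S0 reads c0=0 → after 2×micro: 4; S1 reads c0=4 → after 3×micro: 4 ⇒ (c0=4, c1=4)

c1 at macro-step 2 = 0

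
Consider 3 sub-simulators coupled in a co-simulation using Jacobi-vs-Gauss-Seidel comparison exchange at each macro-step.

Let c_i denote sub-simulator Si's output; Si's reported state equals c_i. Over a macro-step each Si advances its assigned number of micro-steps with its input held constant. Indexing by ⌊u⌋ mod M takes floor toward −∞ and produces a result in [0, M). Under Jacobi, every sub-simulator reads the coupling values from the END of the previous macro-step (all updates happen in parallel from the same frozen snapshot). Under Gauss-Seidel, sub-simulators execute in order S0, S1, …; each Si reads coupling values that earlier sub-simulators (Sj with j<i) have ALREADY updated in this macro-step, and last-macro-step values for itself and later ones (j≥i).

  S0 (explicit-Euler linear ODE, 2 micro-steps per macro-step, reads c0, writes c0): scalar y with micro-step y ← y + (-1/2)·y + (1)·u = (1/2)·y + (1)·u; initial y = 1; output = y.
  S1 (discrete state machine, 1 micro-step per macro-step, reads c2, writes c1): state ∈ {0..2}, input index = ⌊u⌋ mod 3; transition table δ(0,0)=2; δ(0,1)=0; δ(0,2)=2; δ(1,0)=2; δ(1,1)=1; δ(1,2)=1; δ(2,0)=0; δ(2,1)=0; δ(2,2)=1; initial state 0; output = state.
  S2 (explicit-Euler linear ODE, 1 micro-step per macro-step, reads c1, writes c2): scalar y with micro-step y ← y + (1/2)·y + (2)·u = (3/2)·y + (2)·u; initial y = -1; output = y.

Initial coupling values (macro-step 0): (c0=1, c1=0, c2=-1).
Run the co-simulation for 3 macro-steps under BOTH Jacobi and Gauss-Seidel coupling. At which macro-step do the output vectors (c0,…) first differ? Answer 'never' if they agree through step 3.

[Jacobi] macro 1: S0 reads c0=1 → after 2×micro: 7/4; S1 reads c2=-1 → after 1×micro: 2; S2 reads c1=0 → after 1×micro: -3/2 ⇒ (c0=7/4, c1=2, c2=-3/2)
[Jacobi] macro 2: S0 reads c0=7/4 → after 2×micro: 49/16; S1 reads c2=-3/2 → after 1×micro: 0; S2 reads c1=2 → after 1×micro: 7/4 ⇒ (c0=49/16, c1=0, c2=7/4)
[Jacobi] macro 3: S0 reads c0=49/16 → after 2×micro: 343/64; S1 reads c2=7/4 → after 1×micro: 0; S2 reads c1=0 → after 1×micro: 21/8 ⇒ (c0=343/64, c1=0, c2=21/8)
[Gauss-Seidel] macro 1: S0 reads c0=1 → after 2×micro: 7/4; S1 reads c2=-1 → after 1×micro: 2; S2 reads c1=2 → after 1×micro: 5/2 ⇒ (c0=7/4, c1=2, c2=5/2)
[Gauss-Seidel] macro 2: S0 reads c0=7/4 → after 2×micro: 49/16; S1 reads c2=5/2 → after 1×micro: 1; S2 reads c1=1 → after 1×micro: 23/4 ⇒ (c0=49/16, c1=1, c2=23/4)
[Gauss-Seidel] macro 3: S0 reads c0=49/16 → after 2×micro: 343/64; S1 reads c2=23/4 → after 1×micro: 1; S2 reads c1=1 → after 1×micro: 85/8 ⇒ (c0=343/64, c1=1, c2=85/8)

first divergence at macro-step: 1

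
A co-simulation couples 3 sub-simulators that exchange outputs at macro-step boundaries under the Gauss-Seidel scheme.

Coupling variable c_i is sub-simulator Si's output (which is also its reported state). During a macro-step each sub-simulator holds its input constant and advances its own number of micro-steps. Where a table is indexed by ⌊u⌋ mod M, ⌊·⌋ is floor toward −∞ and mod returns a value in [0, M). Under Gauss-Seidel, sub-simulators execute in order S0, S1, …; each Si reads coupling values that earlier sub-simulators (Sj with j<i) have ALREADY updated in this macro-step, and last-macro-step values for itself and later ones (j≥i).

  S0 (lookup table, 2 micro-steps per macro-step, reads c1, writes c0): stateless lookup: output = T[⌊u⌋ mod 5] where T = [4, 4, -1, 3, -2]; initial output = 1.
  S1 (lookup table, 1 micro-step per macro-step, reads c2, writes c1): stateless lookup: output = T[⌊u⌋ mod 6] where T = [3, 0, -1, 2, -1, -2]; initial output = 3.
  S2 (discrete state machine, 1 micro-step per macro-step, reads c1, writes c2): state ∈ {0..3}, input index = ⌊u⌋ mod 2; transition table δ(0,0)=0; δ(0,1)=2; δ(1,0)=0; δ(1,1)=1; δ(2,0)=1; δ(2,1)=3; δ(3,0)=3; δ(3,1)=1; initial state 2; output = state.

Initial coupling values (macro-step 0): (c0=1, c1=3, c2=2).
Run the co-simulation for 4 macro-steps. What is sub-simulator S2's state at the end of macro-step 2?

S2 state at macro-step 2 = 3

macro 1: S0 reads c1=3 → after 2×micro: 3; S1 reads c2=2 → after 1×micro: -1; S2 reads c1=-1 → after 1×micro: 3 ⇒ (c0=3, c1=-1, c2=3)
macro 2: S0 reads c1=-1 → after 2×micro: -2; S1 reads c2=3 → after 1×micro: 2; S2 reads c1=2 → after 1×micro: 3 ⇒ (c0=-2, c1=2, c2=3)
macro 3: S0 reads c1=2 → after 2×micro: -1; S1 reads c2=3 → after 1×micro: 2; S2 reads c1=2 → after 1×micro: 3 ⇒ (c0=-1, c1=2, c2=3)
macro 4: S0 reads c1=2 → after 2×micro: -1; S1 reads c2=3 → after 1×micro: 2; S2 reads c1=2 → after 1×micro: 3 ⇒ (c0=-1, c1=2, c2=3)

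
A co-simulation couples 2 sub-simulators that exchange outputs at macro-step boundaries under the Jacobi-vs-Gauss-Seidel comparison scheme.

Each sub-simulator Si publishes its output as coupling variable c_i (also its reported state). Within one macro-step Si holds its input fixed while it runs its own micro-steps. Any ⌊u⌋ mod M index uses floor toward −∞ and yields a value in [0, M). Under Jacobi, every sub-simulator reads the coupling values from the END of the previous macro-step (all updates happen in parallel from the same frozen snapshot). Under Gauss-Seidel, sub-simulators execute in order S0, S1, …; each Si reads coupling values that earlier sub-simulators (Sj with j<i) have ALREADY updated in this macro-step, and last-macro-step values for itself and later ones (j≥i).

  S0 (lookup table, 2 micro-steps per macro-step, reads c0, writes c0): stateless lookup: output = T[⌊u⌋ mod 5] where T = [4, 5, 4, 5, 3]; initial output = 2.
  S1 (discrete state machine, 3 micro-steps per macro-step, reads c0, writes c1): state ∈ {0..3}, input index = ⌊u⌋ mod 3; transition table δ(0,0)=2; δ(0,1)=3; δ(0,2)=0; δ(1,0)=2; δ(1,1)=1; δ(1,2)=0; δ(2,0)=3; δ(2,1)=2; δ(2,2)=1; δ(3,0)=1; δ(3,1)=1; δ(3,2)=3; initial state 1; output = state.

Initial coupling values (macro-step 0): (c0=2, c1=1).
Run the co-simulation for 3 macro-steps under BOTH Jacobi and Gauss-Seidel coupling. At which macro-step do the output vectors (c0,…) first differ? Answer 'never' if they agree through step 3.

[Jacobi] macro 1: S0 reads c0=2 → after 2×micro: 4; S1 reads c0=2 → after 3×micro: 0 ⇒ (c0=4, c1=0)
[Jacobi] macro 2: S0 reads c0=4 → after 2×micro: 3; S1 reads c0=4 → after 3×micro: 1 ⇒ (c0=3, c1=1)
[Jacobi] macro 3: S0 reads c0=3 → after 2×micro: 5; S1 reads c0=3 → after 3×micro: 1 ⇒ (c0=5, c1=1)
[Gauss-Seidel] macro 1: S0 reads c0=2 → after 2×micro: 4; S1 reads c0=4 → after 3×micro: 1 ⇒ (c0=4, c1=1)
[Gauss-Seidel] macro 2: S0 reads c0=4 → after 2×micro: 3; S1 reads c0=3 → after 3×micro: 1 ⇒ (c0=3, c1=1)
[Gauss-Seidel] macro 3: S0 reads c0=3 → after 2×micro: 5; S1 reads c0=5 → after 3×micro: 0 ⇒ (c0=5, c1=0)

first divergence at macro-step: 1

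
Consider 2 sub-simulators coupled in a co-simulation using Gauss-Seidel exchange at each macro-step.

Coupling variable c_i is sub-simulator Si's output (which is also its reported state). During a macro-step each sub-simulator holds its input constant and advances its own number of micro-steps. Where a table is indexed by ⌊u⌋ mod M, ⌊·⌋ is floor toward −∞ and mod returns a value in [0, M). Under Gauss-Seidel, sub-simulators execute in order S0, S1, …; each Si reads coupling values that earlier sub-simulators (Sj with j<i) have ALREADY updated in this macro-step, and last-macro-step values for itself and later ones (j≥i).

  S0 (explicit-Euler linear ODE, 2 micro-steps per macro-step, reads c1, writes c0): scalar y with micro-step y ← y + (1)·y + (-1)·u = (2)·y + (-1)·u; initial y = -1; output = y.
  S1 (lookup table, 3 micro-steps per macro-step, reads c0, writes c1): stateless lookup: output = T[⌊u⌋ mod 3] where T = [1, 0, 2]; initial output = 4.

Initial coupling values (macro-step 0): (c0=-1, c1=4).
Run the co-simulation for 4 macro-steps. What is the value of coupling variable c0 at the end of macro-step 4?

macro 1: S0 reads c1=4 → after 2×micro: -16; S1 reads c0=-16 → after 3×micro: 2 ⇒ (c0=-16, c1=2)
macro 2: S0 reads c1=2 → after 2×micro: -70; S1 reads c0=-70 → after 3×micro: 2 ⇒ (c0=-70, c1=2)
macro 3: S0 reads c1=2 → after 2×micro: -286; S1 reads c0=-286 → after 3×micro: 2 ⇒ (c0=-286, c1=2)
macro 4: S0 reads c1=2 → after 2×micro: -1150; S1 reads c0=-1150 → after 3×micro: 2 ⇒ (c0=-1150, c1=2)

c0 at macro-step 4 = -1150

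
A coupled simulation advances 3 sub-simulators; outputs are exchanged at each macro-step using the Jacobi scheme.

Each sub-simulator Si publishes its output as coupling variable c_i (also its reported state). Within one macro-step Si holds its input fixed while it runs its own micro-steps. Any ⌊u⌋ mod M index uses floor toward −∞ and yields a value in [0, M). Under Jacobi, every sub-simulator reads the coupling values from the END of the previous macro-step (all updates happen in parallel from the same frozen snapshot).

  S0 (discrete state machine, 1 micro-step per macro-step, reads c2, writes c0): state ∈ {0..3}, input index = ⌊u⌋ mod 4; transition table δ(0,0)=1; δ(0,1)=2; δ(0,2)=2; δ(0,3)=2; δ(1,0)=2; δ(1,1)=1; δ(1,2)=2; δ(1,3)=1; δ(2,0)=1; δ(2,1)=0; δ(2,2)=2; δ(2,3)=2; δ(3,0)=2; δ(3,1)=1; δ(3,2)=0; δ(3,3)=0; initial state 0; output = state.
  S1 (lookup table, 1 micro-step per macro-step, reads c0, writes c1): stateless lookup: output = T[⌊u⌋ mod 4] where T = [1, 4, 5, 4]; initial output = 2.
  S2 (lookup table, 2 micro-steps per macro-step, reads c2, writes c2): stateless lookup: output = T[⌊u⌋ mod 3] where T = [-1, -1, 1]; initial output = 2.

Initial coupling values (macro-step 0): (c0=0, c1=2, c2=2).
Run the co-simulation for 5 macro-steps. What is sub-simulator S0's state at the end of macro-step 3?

macro 1: S0 reads c2=2 → after 1×micro: 2; S1 reads c0=0 → after 1×micro: 1; S2 reads c2=2 → after 2×micro: 1 ⇒ (c0=2, c1=1, c2=1)
macro 2: S0 reads c2=1 → after 1×micro: 0; S1 reads c0=2 → after 1×micro: 5; S2 reads c2=1 → after 2×micro: -1 ⇒ (c0=0, c1=5, c2=-1)
macro 3: S0 reads c2=-1 → after 1×micro: 2; S1 reads c0=0 → after 1×micro: 1; S2 reads c2=-1 → after 2×micro: 1 ⇒ (c0=2, c1=1, c2=1)
macro 4: S0 reads c2=1 → after 1×micro: 0; S1 reads c0=2 → after 1×micro: 5; S2 reads c2=1 → after 2×micro: -1 ⇒ (c0=0, c1=5, c2=-1)
macro 5: S0 reads c2=-1 → after 1×micro: 2; S1 reads c0=0 → after 1×micro: 1; S2 reads c2=-1 → after 2×micro: 1 ⇒ (c0=2, c1=1, c2=1)

S0 state at macro-step 3 = 2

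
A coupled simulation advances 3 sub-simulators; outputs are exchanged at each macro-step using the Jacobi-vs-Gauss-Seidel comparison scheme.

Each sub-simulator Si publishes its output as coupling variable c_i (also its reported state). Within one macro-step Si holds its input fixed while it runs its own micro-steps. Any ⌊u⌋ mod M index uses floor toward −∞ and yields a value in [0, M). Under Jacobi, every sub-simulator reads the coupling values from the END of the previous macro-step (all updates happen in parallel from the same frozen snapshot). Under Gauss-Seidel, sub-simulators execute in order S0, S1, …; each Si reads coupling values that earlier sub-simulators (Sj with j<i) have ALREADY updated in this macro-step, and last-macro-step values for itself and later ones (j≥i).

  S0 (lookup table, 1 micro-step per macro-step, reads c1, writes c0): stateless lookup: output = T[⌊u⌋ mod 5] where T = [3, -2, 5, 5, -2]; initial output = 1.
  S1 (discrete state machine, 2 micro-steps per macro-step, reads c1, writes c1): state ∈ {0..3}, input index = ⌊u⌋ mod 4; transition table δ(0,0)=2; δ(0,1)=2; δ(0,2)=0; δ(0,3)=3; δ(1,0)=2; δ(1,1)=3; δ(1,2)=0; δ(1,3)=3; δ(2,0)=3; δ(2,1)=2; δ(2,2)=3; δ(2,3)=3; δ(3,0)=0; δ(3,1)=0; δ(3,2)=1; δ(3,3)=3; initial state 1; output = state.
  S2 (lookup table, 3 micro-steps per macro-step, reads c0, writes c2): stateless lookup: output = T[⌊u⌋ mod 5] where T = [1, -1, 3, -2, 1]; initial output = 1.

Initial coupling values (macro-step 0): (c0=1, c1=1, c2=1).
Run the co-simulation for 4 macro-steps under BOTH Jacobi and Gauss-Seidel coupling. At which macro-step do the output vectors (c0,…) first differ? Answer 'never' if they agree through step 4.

[Jacobi] macro 1: S0 reads c1=1 → after 1×micro: -2; S1 reads c1=1 → after 2×micro: 0; S2 reads c0=1 → after 3×micro: -1 ⇒ (c0=-2, c1=0, c2=-1)
[Jacobi] macro 2: S0 reads c1=0 → after 1×micro: 3; S1 reads c1=0 → after 2×micro: 3; S2 reads c0=-2 → after 3×micro: -2 ⇒ (c0=3, c1=3, c2=-2)
[Jacobi] macro 3: S0 reads c1=3 → after 1×micro: 5; S1 reads c1=3 → after 2×micro: 3; S2 reads c0=3 → after 3×micro: -2 ⇒ (c0=5, c1=3, c2=-2)
[Jacobi] macro 4: S0 reads c1=3 → after 1×micro: 5; S1 reads c1=3 → after 2×micro: 3; S2 reads c0=5 → after 3×micro: 1 ⇒ (c0=5, c1=3, c2=1)
[Gauss-Seidel] macro 1: S0 reads c1=1 → after 1×micro: -2; S1 reads c1=1 → after 2×micro: 0; S2 reads c0=-2 → after 3×micro: -2 ⇒ (c0=-2, c1=0, c2=-2)
[Gauss-Seidel] macro 2: S0 reads c1=0 → after 1×micro: 3; S1 reads c1=0 → after 2×micro: 3; S2 reads c0=3 → after 3×micro: -2 ⇒ (c0=3, c1=3, c2=-2)
[Gauss-Seidel] macro 3: S0 reads c1=3 → after 1×micro: 5; S1 reads c1=3 → after 2×micro: 3; S2 reads c0=5 → after 3×micro: 1 ⇒ (c0=5, c1=3, c2=1)
[Gauss-Seidel] macro 4: S0 reads c1=3 → after 1×micro: 5; S1 reads c1=3 → after 2×micro: 3; S2 reads c0=5 → after 3×micro: 1 ⇒ (c0=5, c1=3, c2=1)

first divergence at macro-step: 1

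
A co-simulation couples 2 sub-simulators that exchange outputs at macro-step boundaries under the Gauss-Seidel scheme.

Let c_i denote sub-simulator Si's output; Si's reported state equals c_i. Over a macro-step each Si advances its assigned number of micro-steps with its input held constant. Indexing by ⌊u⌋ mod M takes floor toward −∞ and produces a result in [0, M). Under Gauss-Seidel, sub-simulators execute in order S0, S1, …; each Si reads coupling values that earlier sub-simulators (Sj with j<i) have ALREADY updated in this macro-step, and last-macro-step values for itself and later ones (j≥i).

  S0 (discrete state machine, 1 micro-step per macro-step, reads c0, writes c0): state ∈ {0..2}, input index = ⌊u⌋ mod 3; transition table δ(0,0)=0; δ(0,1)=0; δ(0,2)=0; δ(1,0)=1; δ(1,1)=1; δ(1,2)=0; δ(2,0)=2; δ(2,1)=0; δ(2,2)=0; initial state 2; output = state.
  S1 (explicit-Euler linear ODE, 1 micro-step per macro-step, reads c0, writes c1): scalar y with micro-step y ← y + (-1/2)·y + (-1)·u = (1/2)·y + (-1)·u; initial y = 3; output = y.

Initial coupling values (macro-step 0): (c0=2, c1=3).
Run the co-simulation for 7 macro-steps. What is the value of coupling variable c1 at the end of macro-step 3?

macro 1: S0 reads c0=2 → after 1×micro: 0; S1 reads c0=0 → after 1×micro: 3/2 ⇒ (c0=0, c1=3/2)
macro 2: S0 reads c0=0 → after 1×micro: 0; S1 reads c0=0 → after 1×micro: 3/4 ⇒ (c0=0, c1=3/4)
macro 3: S0 reads c0=0 → after 1×micro: 0; S1 reads c0=0 → after 1×micro: 3/8 ⇒ (c0=0, c1=3/8)
macro 4: S0 reads c0=0 → after 1×micro: 0; S1 reads c0=0 → after 1×micro: 3/16 ⇒ (c0=0, c1=3/16)
macro 5: S0 reads c0=0 → after 1×micro: 0; S1 reads c0=0 → after 1×micro: 3/32 ⇒ (c0=0, c1=3/32)
macro 6: S0 reads c0=0 → after 1×micro: 0; S1 reads c0=0 → after 1×micro: 3/64 ⇒ (c0=0, c1=3/64)
macro 7: S0 reads c0=0 → after 1×micro: 0; S1 reads c0=0 → after 1×micro: 3/128 ⇒ (c0=0, c1=3/128)

c1 at macro-step 3 = 3/8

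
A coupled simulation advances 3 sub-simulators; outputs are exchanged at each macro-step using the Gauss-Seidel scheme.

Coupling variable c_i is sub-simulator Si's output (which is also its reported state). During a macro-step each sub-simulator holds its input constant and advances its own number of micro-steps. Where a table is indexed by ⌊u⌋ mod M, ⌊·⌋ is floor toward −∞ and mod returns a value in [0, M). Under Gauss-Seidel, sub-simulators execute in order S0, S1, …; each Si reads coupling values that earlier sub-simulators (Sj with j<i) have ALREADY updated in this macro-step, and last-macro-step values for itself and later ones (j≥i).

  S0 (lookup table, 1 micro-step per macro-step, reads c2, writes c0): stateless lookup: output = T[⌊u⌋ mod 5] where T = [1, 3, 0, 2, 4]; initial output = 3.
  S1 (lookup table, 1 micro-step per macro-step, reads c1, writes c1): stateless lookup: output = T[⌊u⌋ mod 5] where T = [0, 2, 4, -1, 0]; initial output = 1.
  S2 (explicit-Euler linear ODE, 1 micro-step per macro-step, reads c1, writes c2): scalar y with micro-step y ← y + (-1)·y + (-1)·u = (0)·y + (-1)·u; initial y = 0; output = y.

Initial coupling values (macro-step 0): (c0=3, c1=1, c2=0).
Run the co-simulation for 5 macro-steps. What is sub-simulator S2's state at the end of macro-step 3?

macro 1: S0 reads c2=0 → after 1×micro: 1; S1 reads c1=1 → after 1×micro: 2; S2 reads c1=2 → after 1×micro: -2 ⇒ (c0=1, c1=2, c2=-2)
macro 2: S0 reads c2=-2 → after 1×micro: 2; S1 reads c1=2 → after 1×micro: 4; S2 reads c1=4 → after 1×micro: -4 ⇒ (c0=2, c1=4, c2=-4)
macro 3: S0 reads c2=-4 → after 1×micro: 3; S1 reads c1=4 → after 1×micro: 0; S2 reads c1=0 → after 1×micro: 0 ⇒ (c0=3, c1=0, c2=0)
macro 4: S0 reads c2=0 → after 1×micro: 1; S1 reads c1=0 → after 1×micro: 0; S2 reads c1=0 → after 1×micro: 0 ⇒ (c0=1, c1=0, c2=0)
macro 5: S0 reads c2=0 → after 1×micro: 1; S1 reads c1=0 → after 1×micro: 0; S2 reads c1=0 → after 1×micro: 0 ⇒ (c0=1, c1=0, c2=0)

S2 state at macro-step 3 = 0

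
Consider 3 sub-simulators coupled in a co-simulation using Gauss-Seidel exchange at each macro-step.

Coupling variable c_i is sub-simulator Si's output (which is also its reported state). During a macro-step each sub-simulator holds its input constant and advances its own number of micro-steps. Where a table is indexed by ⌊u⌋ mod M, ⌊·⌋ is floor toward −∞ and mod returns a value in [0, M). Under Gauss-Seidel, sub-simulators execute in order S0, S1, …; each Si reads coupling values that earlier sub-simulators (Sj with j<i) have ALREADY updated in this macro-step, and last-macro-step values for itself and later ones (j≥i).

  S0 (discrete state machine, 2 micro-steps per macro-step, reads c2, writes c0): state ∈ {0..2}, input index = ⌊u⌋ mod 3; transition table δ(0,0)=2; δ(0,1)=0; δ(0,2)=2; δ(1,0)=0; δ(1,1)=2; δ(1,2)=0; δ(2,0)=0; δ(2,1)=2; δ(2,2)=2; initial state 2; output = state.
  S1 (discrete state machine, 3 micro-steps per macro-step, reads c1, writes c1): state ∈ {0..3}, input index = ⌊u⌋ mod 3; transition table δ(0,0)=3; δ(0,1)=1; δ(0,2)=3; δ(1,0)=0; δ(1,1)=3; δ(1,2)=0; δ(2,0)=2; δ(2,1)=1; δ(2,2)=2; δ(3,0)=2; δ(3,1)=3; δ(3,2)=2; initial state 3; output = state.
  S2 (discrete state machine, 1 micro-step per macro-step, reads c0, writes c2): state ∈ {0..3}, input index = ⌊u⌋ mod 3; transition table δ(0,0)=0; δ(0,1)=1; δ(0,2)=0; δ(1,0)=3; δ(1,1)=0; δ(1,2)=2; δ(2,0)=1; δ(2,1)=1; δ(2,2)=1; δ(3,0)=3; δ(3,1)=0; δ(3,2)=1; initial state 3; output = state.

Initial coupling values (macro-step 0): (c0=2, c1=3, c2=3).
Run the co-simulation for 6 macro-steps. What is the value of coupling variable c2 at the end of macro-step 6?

c2 at macro-step 6 = 2

macro 1: S0 reads c2=3 → after 2×micro: 2; S1 reads c1=3 → after 3×micro: 2; S2 reads c0=2 → after 1×micro: 1 ⇒ (c0=2, c1=2, c2=1)
macro 2: S0 reads c2=1 → after 2×micro: 2; S1 reads c1=2 → after 3×micro: 2; S2 reads c0=2 → after 1×micro: 2 ⇒ (c0=2, c1=2, c2=2)
macro 3: S0 reads c2=2 → after 2×micro: 2; S1 reads c1=2 → after 3×micro: 2; S2 reads c0=2 → after 1×micro: 1 ⇒ (c0=2, c1=2, c2=1)
macro 4: S0 reads c2=1 → after 2×micro: 2; S1 reads c1=2 → after 3×micro: 2; S2 reads c0=2 → after 1×micro: 2 ⇒ (c0=2, c1=2, c2=2)
macro 5: S0 reads c2=2 → after 2×micro: 2; S1 reads c1=2 → after 3×micro: 2; S2 reads c0=2 → after 1×micro: 1 ⇒ (c0=2, c1=2, c2=1)
macro 6: S0 reads c2=1 → after 2×micro: 2; S1 reads c1=2 → after 3×micro: 2; S2 reads c0=2 → after 1×micro: 2 ⇒ (c0=2, c1=2, c2=2)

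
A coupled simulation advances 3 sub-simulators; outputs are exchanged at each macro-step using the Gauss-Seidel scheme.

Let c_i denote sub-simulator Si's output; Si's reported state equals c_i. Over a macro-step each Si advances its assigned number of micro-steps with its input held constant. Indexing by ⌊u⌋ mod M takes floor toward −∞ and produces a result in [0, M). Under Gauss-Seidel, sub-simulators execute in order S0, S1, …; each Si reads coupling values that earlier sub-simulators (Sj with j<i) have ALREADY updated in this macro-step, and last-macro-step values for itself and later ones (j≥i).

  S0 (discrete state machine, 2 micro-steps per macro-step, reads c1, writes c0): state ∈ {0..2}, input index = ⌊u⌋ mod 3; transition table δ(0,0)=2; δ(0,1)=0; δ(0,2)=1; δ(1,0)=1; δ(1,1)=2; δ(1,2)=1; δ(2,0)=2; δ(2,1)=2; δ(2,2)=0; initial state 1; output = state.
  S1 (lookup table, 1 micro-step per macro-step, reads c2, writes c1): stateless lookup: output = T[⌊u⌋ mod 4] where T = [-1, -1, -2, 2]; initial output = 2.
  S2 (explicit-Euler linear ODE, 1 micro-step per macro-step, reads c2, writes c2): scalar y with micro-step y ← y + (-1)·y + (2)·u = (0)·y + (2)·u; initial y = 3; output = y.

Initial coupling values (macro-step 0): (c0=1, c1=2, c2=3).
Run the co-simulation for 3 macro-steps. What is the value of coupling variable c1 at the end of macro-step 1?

c1 at macro-step 1 = 2

macro 1: S0 reads c1=2 → after 2×micro: 1; S1 reads c2=3 → after 1×micro: 2; S2 reads c2=3 → after 1×micro: 6 ⇒ (c0=1, c1=2, c2=6)
macro 2: S0 reads c1=2 → after 2×micro: 1; S1 reads c2=6 → after 1×micro: -2; S2 reads c2=6 → after 1×micro: 12 ⇒ (c0=1, c1=-2, c2=12)
macro 3: S0 reads c1=-2 → after 2×micro: 2; S1 reads c2=12 → after 1×micro: -1; S2 reads c2=12 → after 1×micro: 24 ⇒ (c0=2, c1=-1, c2=24)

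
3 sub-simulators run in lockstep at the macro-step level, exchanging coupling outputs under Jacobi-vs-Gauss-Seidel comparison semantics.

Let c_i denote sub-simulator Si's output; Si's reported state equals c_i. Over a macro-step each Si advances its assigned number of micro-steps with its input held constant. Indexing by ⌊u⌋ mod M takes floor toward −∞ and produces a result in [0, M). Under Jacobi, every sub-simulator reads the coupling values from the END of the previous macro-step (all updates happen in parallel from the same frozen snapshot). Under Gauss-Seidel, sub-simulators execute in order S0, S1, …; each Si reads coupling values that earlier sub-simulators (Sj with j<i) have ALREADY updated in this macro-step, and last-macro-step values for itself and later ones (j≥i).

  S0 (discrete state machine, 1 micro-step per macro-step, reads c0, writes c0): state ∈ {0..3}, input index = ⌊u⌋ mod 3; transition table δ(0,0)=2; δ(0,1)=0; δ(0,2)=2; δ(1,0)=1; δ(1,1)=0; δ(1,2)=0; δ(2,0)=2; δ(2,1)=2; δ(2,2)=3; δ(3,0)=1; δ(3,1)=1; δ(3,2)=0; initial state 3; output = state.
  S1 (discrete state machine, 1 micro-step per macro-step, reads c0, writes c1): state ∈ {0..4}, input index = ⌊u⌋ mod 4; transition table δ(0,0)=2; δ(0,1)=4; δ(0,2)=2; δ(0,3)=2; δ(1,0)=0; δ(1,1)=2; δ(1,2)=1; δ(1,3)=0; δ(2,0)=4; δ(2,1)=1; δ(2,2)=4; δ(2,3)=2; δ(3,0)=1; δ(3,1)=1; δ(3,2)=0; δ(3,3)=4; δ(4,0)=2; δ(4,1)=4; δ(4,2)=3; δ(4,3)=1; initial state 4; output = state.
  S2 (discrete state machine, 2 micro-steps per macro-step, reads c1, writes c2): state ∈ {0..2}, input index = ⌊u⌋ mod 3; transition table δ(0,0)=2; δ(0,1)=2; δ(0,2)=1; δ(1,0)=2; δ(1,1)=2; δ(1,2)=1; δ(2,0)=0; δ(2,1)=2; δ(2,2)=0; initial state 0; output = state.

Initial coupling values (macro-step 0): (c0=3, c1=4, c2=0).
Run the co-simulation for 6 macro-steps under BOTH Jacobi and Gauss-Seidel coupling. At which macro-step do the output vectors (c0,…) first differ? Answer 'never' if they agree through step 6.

first divergence at macro-step: 1

[Jacobi] macro 1: S0 reads c0=3 → after 1×micro: 1; S1 reads c0=3 → after 1×micro: 1; S2 reads c1=4 → after 2×micro: 2 ⇒ (c0=1, c1=1, c2=2)
[Jacobi] macro 2: S0 reads c0=1 → after 1×micro: 0; S1 reads c0=1 → after 1×micro: 2; S2 reads c1=1 → after 2×micro: 2 ⇒ (c0=0, c1=2, c2=2)
[Jacobi] macro 3: S0 reads c0=0 → after 1×micro: 2; S1 reads c0=0 → after 1×micro: 4; S2 reads c1=2 → after 2×micro: 1 ⇒ (c0=2, c1=4, c2=1)
[Jacobi] macro 4: S0 reads c0=2 → after 1×micro: 3; S1 reads c0=2 → after 1×micro: 3; S2 reads c1=4 → after 2×micro: 2 ⇒ (c0=3, c1=3, c2=2)
[Jacobi] macro 5: S0 reads c0=3 → after 1×micro: 1; S1 reads c0=3 → after 1×micro: 4; S2 reads c1=3 → after 2×micro: 2 ⇒ (c0=1, c1=4, c2=2)
[Jacobi] macro 6: S0 reads c0=1 → after 1×micro: 0; S1 reads c0=1 → after 1×micro: 4; S2 reads c1=4 → after 2×micro: 2 ⇒ (c0=0, c1=4, c2=2)
[Gauss-Seidel] macro 1: S0 reads c0=3 → after 1×micro: 1; S1 reads c0=1 → after 1×micro: 4; S2 reads c1=4 → after 2×micro: 2 ⇒ (c0=1, c1=4, c2=2)
[Gauss-Seidel] macro 2: S0 reads c0=1 → after 1×micro: 0; S1 reads c0=0 → after 1×micro: 2; S2 reads c1=2 → after 2×micro: 1 ⇒ (c0=0, c1=2, c2=1)
[Gauss-Seidel] macro 3: S0 reads c0=0 → after 1×micro: 2; S1 reads c0=2 → after 1×micro: 4; S2 reads c1=4 → after 2×micro: 2 ⇒ (c0=2, c1=4, c2=2)
[Gauss-Seidel] macro 4: S0 reads c0=2 → after 1×micro: 3; S1 reads c0=3 → after 1×micro: 1; S2 reads c1=1 → after 2×micro: 2 ⇒ (c0=3, c1=1, c2=2)
[Gauss-Seidel] macro 5: S0 reads c0=3 → after 1×micro: 1; S1 reads c0=1 → after 1×micro: 2; S2 reads c1=2 → after 2×micro: 1 ⇒ (c0=1, c1=2, c2=1)
[Gauss-Seidel] macro 6: S0 reads c0=1 → after 1×micro: 0; S1 reads c0=0 → after 1×micro: 4; S2 reads c1=4 → after 2×micro: 2 ⇒ (c0=0, c1=4, c2=2)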